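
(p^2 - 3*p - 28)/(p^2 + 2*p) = (p^2 - 3*p - 28)/(p*(p + 2))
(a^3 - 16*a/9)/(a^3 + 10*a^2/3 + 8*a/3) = (a - 4/3)/(a + 2)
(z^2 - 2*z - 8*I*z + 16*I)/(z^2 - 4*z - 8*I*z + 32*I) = (z - 2)/(z - 4)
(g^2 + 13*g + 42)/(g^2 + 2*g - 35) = (g + 6)/(g - 5)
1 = 1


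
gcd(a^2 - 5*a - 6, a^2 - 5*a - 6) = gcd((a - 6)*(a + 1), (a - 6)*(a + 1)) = a^2 - 5*a - 6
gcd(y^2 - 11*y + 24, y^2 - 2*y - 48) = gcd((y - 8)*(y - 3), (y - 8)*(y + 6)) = y - 8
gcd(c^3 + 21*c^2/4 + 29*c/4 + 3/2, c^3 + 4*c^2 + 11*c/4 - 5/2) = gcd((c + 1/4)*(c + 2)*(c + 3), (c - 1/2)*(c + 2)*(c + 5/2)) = c + 2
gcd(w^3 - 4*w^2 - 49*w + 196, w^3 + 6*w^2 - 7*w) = w + 7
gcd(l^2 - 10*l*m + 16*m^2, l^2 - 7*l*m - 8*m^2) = l - 8*m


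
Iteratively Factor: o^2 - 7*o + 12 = (o - 4)*(o - 3)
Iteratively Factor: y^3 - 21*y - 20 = (y - 5)*(y^2 + 5*y + 4) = (y - 5)*(y + 1)*(y + 4)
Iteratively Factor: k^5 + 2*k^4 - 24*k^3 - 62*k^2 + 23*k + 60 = (k - 5)*(k^4 + 7*k^3 + 11*k^2 - 7*k - 12) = (k - 5)*(k + 3)*(k^3 + 4*k^2 - k - 4) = (k - 5)*(k + 1)*(k + 3)*(k^2 + 3*k - 4) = (k - 5)*(k - 1)*(k + 1)*(k + 3)*(k + 4)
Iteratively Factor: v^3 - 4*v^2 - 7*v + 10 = (v + 2)*(v^2 - 6*v + 5) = (v - 5)*(v + 2)*(v - 1)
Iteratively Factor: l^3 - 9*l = (l + 3)*(l^2 - 3*l) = (l - 3)*(l + 3)*(l)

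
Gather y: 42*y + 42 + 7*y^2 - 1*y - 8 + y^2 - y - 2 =8*y^2 + 40*y + 32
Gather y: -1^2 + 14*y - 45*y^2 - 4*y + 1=-45*y^2 + 10*y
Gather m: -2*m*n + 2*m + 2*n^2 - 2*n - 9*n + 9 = m*(2 - 2*n) + 2*n^2 - 11*n + 9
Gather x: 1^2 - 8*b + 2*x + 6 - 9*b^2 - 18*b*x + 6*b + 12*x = -9*b^2 - 2*b + x*(14 - 18*b) + 7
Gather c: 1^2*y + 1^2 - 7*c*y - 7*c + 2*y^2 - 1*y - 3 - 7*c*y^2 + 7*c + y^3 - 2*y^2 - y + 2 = c*(-7*y^2 - 7*y) + y^3 - y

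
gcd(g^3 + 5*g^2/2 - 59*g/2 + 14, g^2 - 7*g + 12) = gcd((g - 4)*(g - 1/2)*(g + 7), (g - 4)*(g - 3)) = g - 4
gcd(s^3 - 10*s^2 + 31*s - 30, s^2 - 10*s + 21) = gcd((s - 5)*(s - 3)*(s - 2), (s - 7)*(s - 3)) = s - 3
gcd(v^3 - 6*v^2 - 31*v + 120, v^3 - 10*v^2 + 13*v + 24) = v^2 - 11*v + 24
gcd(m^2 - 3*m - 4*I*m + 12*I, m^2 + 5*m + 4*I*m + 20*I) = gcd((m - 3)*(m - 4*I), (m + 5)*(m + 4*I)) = 1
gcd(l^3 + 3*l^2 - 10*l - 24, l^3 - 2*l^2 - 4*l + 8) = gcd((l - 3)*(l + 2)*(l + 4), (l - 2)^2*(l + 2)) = l + 2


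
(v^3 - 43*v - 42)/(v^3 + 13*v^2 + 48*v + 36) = (v - 7)/(v + 6)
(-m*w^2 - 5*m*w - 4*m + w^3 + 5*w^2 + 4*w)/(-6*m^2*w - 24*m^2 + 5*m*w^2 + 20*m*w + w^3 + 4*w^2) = (w + 1)/(6*m + w)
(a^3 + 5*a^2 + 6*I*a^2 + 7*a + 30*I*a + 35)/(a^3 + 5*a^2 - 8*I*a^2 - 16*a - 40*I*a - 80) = (a^2 + 6*I*a + 7)/(a^2 - 8*I*a - 16)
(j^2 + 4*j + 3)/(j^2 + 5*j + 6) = (j + 1)/(j + 2)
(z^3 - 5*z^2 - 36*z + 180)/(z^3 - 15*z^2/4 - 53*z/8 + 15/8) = 8*(z^2 - 36)/(8*z^2 + 10*z - 3)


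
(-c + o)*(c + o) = -c^2 + o^2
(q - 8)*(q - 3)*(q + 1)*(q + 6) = q^4 - 4*q^3 - 47*q^2 + 102*q + 144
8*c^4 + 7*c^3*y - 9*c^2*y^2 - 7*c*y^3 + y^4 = (-8*c + y)*(-c + y)*(c + y)^2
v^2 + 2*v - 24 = (v - 4)*(v + 6)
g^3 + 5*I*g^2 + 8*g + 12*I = (g - 2*I)*(g + I)*(g + 6*I)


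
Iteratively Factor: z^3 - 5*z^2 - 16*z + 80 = (z - 4)*(z^2 - z - 20) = (z - 4)*(z + 4)*(z - 5)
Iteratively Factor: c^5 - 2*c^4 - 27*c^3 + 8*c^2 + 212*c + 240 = (c - 5)*(c^4 + 3*c^3 - 12*c^2 - 52*c - 48) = (c - 5)*(c + 2)*(c^3 + c^2 - 14*c - 24) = (c - 5)*(c + 2)*(c + 3)*(c^2 - 2*c - 8) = (c - 5)*(c + 2)^2*(c + 3)*(c - 4)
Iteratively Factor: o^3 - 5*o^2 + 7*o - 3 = (o - 1)*(o^2 - 4*o + 3) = (o - 1)^2*(o - 3)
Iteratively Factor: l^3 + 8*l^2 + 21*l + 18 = (l + 3)*(l^2 + 5*l + 6) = (l + 3)^2*(l + 2)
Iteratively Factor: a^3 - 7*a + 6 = (a - 1)*(a^2 + a - 6) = (a - 2)*(a - 1)*(a + 3)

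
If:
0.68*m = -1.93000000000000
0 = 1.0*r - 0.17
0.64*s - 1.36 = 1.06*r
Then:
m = -2.84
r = 0.17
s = 2.41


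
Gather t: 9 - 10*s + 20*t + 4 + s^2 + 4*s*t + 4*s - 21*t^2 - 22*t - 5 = s^2 - 6*s - 21*t^2 + t*(4*s - 2) + 8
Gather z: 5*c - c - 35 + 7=4*c - 28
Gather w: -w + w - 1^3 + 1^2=0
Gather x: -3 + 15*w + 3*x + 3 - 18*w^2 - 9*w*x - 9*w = -18*w^2 + 6*w + x*(3 - 9*w)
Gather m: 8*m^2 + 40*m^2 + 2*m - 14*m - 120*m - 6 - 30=48*m^2 - 132*m - 36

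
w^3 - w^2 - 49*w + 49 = (w - 7)*(w - 1)*(w + 7)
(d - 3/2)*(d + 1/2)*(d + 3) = d^3 + 2*d^2 - 15*d/4 - 9/4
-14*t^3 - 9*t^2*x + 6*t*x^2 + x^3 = (-2*t + x)*(t + x)*(7*t + x)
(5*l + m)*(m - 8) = 5*l*m - 40*l + m^2 - 8*m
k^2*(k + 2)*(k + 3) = k^4 + 5*k^3 + 6*k^2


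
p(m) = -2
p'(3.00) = 0.00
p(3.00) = -2.00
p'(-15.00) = 0.00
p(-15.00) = -2.00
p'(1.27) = 0.00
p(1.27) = -2.00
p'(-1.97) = 0.00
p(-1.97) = -2.00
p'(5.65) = 0.00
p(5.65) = -2.00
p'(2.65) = 0.00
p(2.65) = -2.00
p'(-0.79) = 0.00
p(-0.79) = -2.00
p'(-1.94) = 0.00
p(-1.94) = -2.00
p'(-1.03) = 0.00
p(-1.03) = -2.00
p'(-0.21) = 0.00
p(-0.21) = -2.00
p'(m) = 0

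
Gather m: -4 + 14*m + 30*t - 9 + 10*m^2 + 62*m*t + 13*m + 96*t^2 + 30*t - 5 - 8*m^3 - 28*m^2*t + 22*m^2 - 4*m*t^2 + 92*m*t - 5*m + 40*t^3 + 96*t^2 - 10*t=-8*m^3 + m^2*(32 - 28*t) + m*(-4*t^2 + 154*t + 22) + 40*t^3 + 192*t^2 + 50*t - 18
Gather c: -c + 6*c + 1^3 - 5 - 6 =5*c - 10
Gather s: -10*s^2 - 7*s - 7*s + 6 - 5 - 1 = -10*s^2 - 14*s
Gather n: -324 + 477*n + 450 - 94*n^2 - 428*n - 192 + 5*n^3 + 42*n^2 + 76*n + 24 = 5*n^3 - 52*n^2 + 125*n - 42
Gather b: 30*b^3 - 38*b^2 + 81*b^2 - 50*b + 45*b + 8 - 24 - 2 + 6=30*b^3 + 43*b^2 - 5*b - 12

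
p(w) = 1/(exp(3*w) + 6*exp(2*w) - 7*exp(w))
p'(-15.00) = 467002.48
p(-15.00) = -467002.60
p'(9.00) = 0.00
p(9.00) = 0.00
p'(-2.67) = 2.05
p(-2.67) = -2.19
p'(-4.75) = 16.51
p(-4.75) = -16.64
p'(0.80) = -0.12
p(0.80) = 0.04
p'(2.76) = -0.00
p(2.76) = 0.00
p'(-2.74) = 2.20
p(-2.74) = -2.34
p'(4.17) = -0.00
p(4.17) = 0.00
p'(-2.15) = 1.21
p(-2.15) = -1.37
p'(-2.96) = 2.75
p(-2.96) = -2.89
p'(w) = (-3*exp(3*w) - 12*exp(2*w) + 7*exp(w))/(exp(3*w) + 6*exp(2*w) - 7*exp(w))^2 = (-3*exp(2*w) - 12*exp(w) + 7)*exp(-w)/(exp(2*w) + 6*exp(w) - 7)^2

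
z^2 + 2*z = z*(z + 2)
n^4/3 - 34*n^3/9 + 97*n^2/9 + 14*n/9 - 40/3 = (n/3 + 1/3)*(n - 6)*(n - 5)*(n - 4/3)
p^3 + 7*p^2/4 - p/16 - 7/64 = (p - 1/4)*(p + 1/4)*(p + 7/4)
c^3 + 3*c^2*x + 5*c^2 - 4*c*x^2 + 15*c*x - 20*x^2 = (c + 5)*(c - x)*(c + 4*x)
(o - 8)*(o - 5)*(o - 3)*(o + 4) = o^4 - 12*o^3 + 15*o^2 + 196*o - 480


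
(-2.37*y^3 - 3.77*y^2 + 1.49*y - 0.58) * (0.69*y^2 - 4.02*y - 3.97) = -1.6353*y^5 + 6.9261*y^4 + 25.5924*y^3 + 8.5769*y^2 - 3.5837*y + 2.3026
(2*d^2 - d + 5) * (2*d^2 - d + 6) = 4*d^4 - 4*d^3 + 23*d^2 - 11*d + 30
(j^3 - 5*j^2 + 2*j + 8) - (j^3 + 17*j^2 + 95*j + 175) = -22*j^2 - 93*j - 167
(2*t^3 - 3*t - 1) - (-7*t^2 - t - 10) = 2*t^3 + 7*t^2 - 2*t + 9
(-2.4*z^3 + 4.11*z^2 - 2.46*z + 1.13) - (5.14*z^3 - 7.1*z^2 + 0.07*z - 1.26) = -7.54*z^3 + 11.21*z^2 - 2.53*z + 2.39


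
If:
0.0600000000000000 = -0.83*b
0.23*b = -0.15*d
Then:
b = -0.07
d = 0.11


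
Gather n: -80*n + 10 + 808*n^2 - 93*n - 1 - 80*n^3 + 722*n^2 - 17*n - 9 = -80*n^3 + 1530*n^2 - 190*n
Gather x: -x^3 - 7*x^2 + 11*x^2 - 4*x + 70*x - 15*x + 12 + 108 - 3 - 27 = -x^3 + 4*x^2 + 51*x + 90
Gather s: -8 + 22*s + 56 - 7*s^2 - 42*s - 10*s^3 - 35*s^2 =-10*s^3 - 42*s^2 - 20*s + 48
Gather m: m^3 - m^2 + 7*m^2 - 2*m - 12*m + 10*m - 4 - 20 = m^3 + 6*m^2 - 4*m - 24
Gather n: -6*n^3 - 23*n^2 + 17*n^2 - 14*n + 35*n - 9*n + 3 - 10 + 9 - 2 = -6*n^3 - 6*n^2 + 12*n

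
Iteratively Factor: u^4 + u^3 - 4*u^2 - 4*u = (u)*(u^3 + u^2 - 4*u - 4) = u*(u - 2)*(u^2 + 3*u + 2) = u*(u - 2)*(u + 1)*(u + 2)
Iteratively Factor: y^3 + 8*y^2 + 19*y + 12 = (y + 1)*(y^2 + 7*y + 12) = (y + 1)*(y + 4)*(y + 3)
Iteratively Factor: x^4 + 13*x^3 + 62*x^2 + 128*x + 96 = (x + 4)*(x^3 + 9*x^2 + 26*x + 24) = (x + 4)^2*(x^2 + 5*x + 6) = (x + 2)*(x + 4)^2*(x + 3)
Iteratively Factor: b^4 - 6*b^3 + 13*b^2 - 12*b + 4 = (b - 1)*(b^3 - 5*b^2 + 8*b - 4) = (b - 2)*(b - 1)*(b^2 - 3*b + 2) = (b - 2)*(b - 1)^2*(b - 2)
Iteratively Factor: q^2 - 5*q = (q)*(q - 5)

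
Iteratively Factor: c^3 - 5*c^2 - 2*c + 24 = (c - 3)*(c^2 - 2*c - 8) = (c - 4)*(c - 3)*(c + 2)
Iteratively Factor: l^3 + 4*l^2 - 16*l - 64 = (l - 4)*(l^2 + 8*l + 16) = (l - 4)*(l + 4)*(l + 4)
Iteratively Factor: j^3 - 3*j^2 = (j)*(j^2 - 3*j) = j*(j - 3)*(j)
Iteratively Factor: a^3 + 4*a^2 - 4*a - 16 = (a - 2)*(a^2 + 6*a + 8) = (a - 2)*(a + 2)*(a + 4)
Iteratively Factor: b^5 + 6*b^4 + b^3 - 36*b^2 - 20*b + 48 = (b + 3)*(b^4 + 3*b^3 - 8*b^2 - 12*b + 16) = (b - 2)*(b + 3)*(b^3 + 5*b^2 + 2*b - 8) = (b - 2)*(b + 3)*(b + 4)*(b^2 + b - 2) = (b - 2)*(b - 1)*(b + 3)*(b + 4)*(b + 2)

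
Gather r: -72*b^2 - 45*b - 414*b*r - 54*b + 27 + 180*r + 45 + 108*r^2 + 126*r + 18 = -72*b^2 - 99*b + 108*r^2 + r*(306 - 414*b) + 90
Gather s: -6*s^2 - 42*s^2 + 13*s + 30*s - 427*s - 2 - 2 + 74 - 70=-48*s^2 - 384*s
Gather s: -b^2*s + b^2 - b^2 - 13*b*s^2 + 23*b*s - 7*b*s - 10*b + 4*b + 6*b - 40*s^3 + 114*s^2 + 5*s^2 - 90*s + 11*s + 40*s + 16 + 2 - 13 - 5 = -40*s^3 + s^2*(119 - 13*b) + s*(-b^2 + 16*b - 39)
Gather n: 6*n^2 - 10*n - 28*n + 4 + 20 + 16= 6*n^2 - 38*n + 40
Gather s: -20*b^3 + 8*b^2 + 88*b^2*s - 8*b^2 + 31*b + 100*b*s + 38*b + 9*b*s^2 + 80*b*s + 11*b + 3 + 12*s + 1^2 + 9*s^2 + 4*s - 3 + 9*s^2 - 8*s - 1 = -20*b^3 + 80*b + s^2*(9*b + 18) + s*(88*b^2 + 180*b + 8)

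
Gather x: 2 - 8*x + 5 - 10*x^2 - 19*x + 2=-10*x^2 - 27*x + 9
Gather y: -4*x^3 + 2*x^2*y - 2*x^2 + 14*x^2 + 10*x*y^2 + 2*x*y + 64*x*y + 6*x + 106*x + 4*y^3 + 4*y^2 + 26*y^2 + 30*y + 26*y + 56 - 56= -4*x^3 + 12*x^2 + 112*x + 4*y^3 + y^2*(10*x + 30) + y*(2*x^2 + 66*x + 56)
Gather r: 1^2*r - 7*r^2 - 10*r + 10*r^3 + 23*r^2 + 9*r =10*r^3 + 16*r^2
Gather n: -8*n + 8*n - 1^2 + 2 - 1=0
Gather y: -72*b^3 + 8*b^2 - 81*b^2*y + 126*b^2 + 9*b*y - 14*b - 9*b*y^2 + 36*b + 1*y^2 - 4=-72*b^3 + 134*b^2 + 22*b + y^2*(1 - 9*b) + y*(-81*b^2 + 9*b) - 4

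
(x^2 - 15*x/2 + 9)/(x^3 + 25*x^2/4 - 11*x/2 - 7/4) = 2*(2*x^2 - 15*x + 18)/(4*x^3 + 25*x^2 - 22*x - 7)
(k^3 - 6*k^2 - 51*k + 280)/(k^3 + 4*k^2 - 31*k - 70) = (k - 8)/(k + 2)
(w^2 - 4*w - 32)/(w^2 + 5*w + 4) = (w - 8)/(w + 1)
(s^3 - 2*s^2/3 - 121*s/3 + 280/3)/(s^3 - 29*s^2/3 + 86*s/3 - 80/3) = (s + 7)/(s - 2)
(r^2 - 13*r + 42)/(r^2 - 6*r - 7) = (r - 6)/(r + 1)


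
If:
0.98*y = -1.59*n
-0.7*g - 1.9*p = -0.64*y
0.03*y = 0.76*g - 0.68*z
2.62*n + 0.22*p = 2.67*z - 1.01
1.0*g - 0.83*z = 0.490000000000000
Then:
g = -71.11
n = -94.85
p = 78.03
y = 153.89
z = -86.26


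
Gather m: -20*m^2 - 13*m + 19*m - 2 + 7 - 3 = -20*m^2 + 6*m + 2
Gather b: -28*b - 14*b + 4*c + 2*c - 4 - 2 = -42*b + 6*c - 6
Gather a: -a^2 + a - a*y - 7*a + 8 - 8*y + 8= -a^2 + a*(-y - 6) - 8*y + 16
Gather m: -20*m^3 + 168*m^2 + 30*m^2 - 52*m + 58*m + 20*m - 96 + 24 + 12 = -20*m^3 + 198*m^2 + 26*m - 60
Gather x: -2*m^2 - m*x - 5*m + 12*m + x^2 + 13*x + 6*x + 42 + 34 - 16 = -2*m^2 + 7*m + x^2 + x*(19 - m) + 60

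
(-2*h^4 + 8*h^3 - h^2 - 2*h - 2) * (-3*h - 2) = 6*h^5 - 20*h^4 - 13*h^3 + 8*h^2 + 10*h + 4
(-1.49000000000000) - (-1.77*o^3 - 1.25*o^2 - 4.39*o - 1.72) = 1.77*o^3 + 1.25*o^2 + 4.39*o + 0.23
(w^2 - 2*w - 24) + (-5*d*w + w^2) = -5*d*w + 2*w^2 - 2*w - 24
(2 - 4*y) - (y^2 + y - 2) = -y^2 - 5*y + 4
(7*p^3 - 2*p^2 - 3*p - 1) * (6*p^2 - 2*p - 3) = 42*p^5 - 26*p^4 - 35*p^3 + 6*p^2 + 11*p + 3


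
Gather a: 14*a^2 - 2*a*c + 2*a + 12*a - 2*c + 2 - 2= 14*a^2 + a*(14 - 2*c) - 2*c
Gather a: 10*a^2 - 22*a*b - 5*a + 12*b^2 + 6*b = 10*a^2 + a*(-22*b - 5) + 12*b^2 + 6*b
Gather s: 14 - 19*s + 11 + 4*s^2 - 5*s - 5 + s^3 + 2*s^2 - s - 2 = s^3 + 6*s^2 - 25*s + 18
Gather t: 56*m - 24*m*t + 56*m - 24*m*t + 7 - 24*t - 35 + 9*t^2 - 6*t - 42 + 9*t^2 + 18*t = 112*m + 18*t^2 + t*(-48*m - 12) - 70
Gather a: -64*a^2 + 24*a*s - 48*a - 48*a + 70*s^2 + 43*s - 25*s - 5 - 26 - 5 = -64*a^2 + a*(24*s - 96) + 70*s^2 + 18*s - 36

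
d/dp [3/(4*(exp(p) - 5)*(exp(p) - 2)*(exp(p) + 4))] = 9*(-exp(2*p) + 2*exp(p) + 6)*exp(p)/(4*(exp(6*p) - 6*exp(5*p) - 27*exp(4*p) + 188*exp(3*p) + 84*exp(2*p) - 1440*exp(p) + 1600))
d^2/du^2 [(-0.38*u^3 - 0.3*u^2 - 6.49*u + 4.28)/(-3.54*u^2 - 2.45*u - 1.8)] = (157.175548*u^3 - 323.226288*u^2 - 463.46112*u - 52.13488)/(44.361864*u^6 + 92.10726*u^5 + 131.41719*u^4 + 108.374525*u^3 + 66.8223*u^2 + 23.814*u + 5.832)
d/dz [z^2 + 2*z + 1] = 2*z + 2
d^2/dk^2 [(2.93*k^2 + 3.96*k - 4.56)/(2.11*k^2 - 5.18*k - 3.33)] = (1.4210854715202e-14*k^4 + 99.3092599999999*k^3 + 1.712898*k^2 + 465.984216*k - 380.425638)/(9.393931*k^6 - 69.185634*k^5 + 125.372613*k^4 + 79.385572*k^3 - 197.862939*k^2 - 172.321506*k - 36.926037)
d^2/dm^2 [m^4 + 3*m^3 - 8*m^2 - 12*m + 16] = 12*m^2 + 18*m - 16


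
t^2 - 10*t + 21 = (t - 7)*(t - 3)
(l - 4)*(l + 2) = l^2 - 2*l - 8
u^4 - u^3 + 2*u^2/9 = u^2*(u - 2/3)*(u - 1/3)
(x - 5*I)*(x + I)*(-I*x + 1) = -I*x^3 - 3*x^2 - 9*I*x + 5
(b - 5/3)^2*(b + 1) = b^3 - 7*b^2/3 - 5*b/9 + 25/9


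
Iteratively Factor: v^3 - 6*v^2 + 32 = (v + 2)*(v^2 - 8*v + 16) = (v - 4)*(v + 2)*(v - 4)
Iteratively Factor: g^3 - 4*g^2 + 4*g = (g - 2)*(g^2 - 2*g) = g*(g - 2)*(g - 2)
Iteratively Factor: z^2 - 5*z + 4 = (z - 4)*(z - 1)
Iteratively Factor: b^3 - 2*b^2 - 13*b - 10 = (b + 2)*(b^2 - 4*b - 5) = (b - 5)*(b + 2)*(b + 1)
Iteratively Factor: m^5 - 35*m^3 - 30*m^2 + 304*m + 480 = (m + 3)*(m^4 - 3*m^3 - 26*m^2 + 48*m + 160) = (m + 3)*(m + 4)*(m^3 - 7*m^2 + 2*m + 40) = (m - 4)*(m + 3)*(m + 4)*(m^2 - 3*m - 10) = (m - 5)*(m - 4)*(m + 3)*(m + 4)*(m + 2)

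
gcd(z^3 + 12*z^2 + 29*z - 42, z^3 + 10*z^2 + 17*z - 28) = z^2 + 6*z - 7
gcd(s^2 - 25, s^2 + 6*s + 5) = s + 5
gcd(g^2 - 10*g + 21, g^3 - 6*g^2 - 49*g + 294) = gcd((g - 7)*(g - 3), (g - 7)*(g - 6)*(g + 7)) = g - 7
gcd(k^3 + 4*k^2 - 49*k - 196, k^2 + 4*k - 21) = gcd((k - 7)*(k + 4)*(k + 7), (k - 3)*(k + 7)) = k + 7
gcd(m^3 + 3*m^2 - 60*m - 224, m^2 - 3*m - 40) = m - 8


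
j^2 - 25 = (j - 5)*(j + 5)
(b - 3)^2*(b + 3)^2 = b^4 - 18*b^2 + 81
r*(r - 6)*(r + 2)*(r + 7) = r^4 + 3*r^3 - 40*r^2 - 84*r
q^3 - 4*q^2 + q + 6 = (q - 3)*(q - 2)*(q + 1)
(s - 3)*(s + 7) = s^2 + 4*s - 21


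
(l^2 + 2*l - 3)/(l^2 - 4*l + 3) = (l + 3)/(l - 3)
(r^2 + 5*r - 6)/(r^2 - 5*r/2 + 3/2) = 2*(r + 6)/(2*r - 3)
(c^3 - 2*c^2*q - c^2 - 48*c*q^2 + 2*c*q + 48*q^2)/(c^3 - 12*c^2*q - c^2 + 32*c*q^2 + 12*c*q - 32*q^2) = (-c - 6*q)/(-c + 4*q)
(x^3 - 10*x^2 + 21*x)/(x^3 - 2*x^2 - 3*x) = (x - 7)/(x + 1)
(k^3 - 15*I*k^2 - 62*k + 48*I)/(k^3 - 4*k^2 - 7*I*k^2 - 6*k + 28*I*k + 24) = (k - 8*I)/(k - 4)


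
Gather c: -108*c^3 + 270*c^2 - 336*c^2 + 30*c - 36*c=-108*c^3 - 66*c^2 - 6*c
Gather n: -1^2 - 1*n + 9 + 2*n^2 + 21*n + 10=2*n^2 + 20*n + 18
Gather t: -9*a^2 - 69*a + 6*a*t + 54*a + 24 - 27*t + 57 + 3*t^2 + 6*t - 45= -9*a^2 - 15*a + 3*t^2 + t*(6*a - 21) + 36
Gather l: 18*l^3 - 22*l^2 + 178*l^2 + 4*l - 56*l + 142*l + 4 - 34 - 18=18*l^3 + 156*l^2 + 90*l - 48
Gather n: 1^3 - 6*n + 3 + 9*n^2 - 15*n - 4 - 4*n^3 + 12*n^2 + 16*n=-4*n^3 + 21*n^2 - 5*n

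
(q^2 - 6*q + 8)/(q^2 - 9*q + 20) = (q - 2)/(q - 5)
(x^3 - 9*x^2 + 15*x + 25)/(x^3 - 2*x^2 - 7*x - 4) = (x^2 - 10*x + 25)/(x^2 - 3*x - 4)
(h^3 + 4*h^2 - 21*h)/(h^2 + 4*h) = (h^2 + 4*h - 21)/(h + 4)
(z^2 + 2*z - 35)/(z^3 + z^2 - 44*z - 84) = (z^2 + 2*z - 35)/(z^3 + z^2 - 44*z - 84)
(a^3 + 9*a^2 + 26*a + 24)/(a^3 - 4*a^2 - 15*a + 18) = (a^2 + 6*a + 8)/(a^2 - 7*a + 6)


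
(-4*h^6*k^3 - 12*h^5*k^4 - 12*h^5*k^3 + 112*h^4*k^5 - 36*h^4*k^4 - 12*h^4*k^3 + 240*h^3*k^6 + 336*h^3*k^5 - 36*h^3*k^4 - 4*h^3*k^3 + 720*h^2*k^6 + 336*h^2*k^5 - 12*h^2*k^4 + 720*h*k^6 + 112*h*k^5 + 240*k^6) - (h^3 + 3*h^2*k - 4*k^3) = -4*h^6*k^3 - 12*h^5*k^4 - 12*h^5*k^3 + 112*h^4*k^5 - 36*h^4*k^4 - 12*h^4*k^3 + 240*h^3*k^6 + 336*h^3*k^5 - 36*h^3*k^4 - 4*h^3*k^3 - h^3 + 720*h^2*k^6 + 336*h^2*k^5 - 12*h^2*k^4 - 3*h^2*k + 720*h*k^6 + 112*h*k^5 + 240*k^6 + 4*k^3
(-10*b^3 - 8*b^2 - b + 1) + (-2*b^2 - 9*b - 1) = -10*b^3 - 10*b^2 - 10*b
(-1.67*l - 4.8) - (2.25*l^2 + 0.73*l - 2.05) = -2.25*l^2 - 2.4*l - 2.75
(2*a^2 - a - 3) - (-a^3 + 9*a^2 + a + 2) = a^3 - 7*a^2 - 2*a - 5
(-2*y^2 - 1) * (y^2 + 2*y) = -2*y^4 - 4*y^3 - y^2 - 2*y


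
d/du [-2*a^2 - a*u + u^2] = -a + 2*u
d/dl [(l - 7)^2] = 2*l - 14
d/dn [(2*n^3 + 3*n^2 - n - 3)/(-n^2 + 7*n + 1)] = 2*(-n^4 + 14*n^3 + 13*n^2 + 10)/(n^4 - 14*n^3 + 47*n^2 + 14*n + 1)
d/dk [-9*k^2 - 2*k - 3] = -18*k - 2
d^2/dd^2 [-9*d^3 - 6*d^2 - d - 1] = -54*d - 12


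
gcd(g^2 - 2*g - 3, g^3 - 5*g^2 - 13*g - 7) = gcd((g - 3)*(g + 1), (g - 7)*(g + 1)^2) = g + 1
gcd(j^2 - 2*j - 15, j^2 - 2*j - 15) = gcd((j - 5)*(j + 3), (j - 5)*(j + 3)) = j^2 - 2*j - 15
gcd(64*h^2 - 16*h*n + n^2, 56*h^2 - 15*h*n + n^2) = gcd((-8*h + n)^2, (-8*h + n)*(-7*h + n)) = 8*h - n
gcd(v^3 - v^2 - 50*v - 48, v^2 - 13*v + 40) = v - 8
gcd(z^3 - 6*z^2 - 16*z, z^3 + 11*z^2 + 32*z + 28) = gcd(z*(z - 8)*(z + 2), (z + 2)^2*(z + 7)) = z + 2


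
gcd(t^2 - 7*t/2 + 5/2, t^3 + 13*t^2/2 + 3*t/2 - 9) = t - 1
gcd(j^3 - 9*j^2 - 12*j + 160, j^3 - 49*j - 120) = j - 8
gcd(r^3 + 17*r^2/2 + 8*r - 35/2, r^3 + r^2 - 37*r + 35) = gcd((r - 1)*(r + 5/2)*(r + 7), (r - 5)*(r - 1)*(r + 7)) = r^2 + 6*r - 7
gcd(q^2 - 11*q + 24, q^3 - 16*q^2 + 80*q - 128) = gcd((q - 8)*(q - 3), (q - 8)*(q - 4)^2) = q - 8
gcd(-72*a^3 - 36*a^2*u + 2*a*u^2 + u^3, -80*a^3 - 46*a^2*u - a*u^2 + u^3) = 2*a + u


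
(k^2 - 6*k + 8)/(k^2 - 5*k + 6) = (k - 4)/(k - 3)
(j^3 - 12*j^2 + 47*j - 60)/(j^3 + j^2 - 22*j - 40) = (j^2 - 7*j + 12)/(j^2 + 6*j + 8)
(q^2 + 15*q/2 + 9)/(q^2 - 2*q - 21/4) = 2*(q + 6)/(2*q - 7)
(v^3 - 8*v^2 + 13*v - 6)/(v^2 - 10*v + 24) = (v^2 - 2*v + 1)/(v - 4)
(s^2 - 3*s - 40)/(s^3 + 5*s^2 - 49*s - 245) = (s - 8)/(s^2 - 49)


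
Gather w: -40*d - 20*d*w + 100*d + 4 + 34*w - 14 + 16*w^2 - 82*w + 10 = 60*d + 16*w^2 + w*(-20*d - 48)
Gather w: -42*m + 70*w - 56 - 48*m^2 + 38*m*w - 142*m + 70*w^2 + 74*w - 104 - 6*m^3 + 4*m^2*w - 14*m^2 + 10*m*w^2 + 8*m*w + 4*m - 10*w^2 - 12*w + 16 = -6*m^3 - 62*m^2 - 180*m + w^2*(10*m + 60) + w*(4*m^2 + 46*m + 132) - 144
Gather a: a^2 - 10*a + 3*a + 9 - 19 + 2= a^2 - 7*a - 8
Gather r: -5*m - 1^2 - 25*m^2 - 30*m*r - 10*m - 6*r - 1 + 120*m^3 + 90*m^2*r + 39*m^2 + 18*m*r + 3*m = 120*m^3 + 14*m^2 - 12*m + r*(90*m^2 - 12*m - 6) - 2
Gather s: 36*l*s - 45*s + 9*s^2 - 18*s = 9*s^2 + s*(36*l - 63)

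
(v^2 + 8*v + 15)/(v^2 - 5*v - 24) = (v + 5)/(v - 8)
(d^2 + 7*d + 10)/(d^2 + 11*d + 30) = (d + 2)/(d + 6)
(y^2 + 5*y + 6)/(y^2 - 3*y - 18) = (y + 2)/(y - 6)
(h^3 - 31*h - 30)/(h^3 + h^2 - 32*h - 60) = (h + 1)/(h + 2)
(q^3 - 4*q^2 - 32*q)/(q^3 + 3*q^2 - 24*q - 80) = q*(q - 8)/(q^2 - q - 20)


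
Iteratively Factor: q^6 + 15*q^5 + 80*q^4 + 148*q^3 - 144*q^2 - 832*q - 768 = (q + 3)*(q^5 + 12*q^4 + 44*q^3 + 16*q^2 - 192*q - 256) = (q - 2)*(q + 3)*(q^4 + 14*q^3 + 72*q^2 + 160*q + 128) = (q - 2)*(q + 3)*(q + 4)*(q^3 + 10*q^2 + 32*q + 32) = (q - 2)*(q + 2)*(q + 3)*(q + 4)*(q^2 + 8*q + 16) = (q - 2)*(q + 2)*(q + 3)*(q + 4)^2*(q + 4)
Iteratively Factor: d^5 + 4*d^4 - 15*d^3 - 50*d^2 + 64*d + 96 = (d - 3)*(d^4 + 7*d^3 + 6*d^2 - 32*d - 32) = (d - 3)*(d + 1)*(d^3 + 6*d^2 - 32) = (d - 3)*(d + 1)*(d + 4)*(d^2 + 2*d - 8) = (d - 3)*(d + 1)*(d + 4)^2*(d - 2)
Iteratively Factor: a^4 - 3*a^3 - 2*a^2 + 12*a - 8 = (a - 2)*(a^3 - a^2 - 4*a + 4) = (a - 2)*(a - 1)*(a^2 - 4) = (a - 2)^2*(a - 1)*(a + 2)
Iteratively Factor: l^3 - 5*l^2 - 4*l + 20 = (l - 2)*(l^2 - 3*l - 10) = (l - 5)*(l - 2)*(l + 2)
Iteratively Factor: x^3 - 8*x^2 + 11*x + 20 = (x - 4)*(x^2 - 4*x - 5) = (x - 4)*(x + 1)*(x - 5)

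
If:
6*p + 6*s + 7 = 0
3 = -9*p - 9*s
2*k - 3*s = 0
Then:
No Solution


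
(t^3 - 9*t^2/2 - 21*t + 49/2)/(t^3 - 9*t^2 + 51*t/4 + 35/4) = 2*(2*t^2 + 5*t - 7)/(4*t^2 - 8*t - 5)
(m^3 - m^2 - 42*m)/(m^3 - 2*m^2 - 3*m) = (-m^2 + m + 42)/(-m^2 + 2*m + 3)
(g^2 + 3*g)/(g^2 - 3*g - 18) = g/(g - 6)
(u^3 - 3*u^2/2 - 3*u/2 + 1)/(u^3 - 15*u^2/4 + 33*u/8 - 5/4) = 4*(u + 1)/(4*u - 5)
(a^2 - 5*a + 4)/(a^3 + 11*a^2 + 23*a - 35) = (a - 4)/(a^2 + 12*a + 35)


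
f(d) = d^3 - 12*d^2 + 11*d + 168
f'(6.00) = -25.00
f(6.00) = 18.00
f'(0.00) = 11.00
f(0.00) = 168.00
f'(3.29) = -35.49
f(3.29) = 109.91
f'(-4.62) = 185.91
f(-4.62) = -237.56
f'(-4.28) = 168.68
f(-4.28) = -177.30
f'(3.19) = -35.03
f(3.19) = 113.44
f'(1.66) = -20.57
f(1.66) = 157.77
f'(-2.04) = 72.44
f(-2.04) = 87.13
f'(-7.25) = 342.69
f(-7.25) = -923.58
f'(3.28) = -35.44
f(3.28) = 110.27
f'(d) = 3*d^2 - 24*d + 11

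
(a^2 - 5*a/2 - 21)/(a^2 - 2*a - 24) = (a + 7/2)/(a + 4)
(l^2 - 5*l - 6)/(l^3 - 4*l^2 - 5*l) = (l - 6)/(l*(l - 5))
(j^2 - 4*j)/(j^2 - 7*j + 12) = j/(j - 3)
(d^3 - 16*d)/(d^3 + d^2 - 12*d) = (d - 4)/(d - 3)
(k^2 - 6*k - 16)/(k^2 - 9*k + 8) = (k + 2)/(k - 1)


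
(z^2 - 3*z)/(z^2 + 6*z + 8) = z*(z - 3)/(z^2 + 6*z + 8)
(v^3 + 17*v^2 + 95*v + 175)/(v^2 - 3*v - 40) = (v^2 + 12*v + 35)/(v - 8)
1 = 1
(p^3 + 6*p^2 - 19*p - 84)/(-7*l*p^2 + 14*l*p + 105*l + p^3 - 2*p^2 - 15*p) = (p^2 + 3*p - 28)/(-7*l*p + 35*l + p^2 - 5*p)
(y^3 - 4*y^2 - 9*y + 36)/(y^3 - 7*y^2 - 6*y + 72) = (y - 3)/(y - 6)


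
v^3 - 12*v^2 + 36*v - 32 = (v - 8)*(v - 2)^2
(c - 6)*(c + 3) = c^2 - 3*c - 18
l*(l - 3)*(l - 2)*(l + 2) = l^4 - 3*l^3 - 4*l^2 + 12*l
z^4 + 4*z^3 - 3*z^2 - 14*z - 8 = (z - 2)*(z + 1)^2*(z + 4)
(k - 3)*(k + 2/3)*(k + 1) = k^3 - 4*k^2/3 - 13*k/3 - 2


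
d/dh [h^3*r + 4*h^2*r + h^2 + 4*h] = 3*h^2*r + 8*h*r + 2*h + 4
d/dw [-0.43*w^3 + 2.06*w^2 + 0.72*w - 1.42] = -1.29*w^2 + 4.12*w + 0.72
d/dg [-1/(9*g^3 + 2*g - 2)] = (27*g^2 + 2)/(9*g^3 + 2*g - 2)^2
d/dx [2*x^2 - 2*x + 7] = 4*x - 2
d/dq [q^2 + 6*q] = 2*q + 6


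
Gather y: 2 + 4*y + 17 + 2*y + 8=6*y + 27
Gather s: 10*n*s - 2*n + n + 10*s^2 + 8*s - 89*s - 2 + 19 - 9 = -n + 10*s^2 + s*(10*n - 81) + 8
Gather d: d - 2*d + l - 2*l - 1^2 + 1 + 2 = -d - l + 2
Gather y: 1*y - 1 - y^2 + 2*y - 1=-y^2 + 3*y - 2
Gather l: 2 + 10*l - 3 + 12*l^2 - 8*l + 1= 12*l^2 + 2*l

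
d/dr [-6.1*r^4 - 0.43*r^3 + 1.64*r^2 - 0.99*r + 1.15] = -24.4*r^3 - 1.29*r^2 + 3.28*r - 0.99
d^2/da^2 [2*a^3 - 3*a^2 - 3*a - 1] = 12*a - 6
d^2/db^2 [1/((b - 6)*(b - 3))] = 2*((b - 6)^2 + (b - 6)*(b - 3) + (b - 3)^2)/((b - 6)^3*(b - 3)^3)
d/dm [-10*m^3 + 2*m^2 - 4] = 2*m*(2 - 15*m)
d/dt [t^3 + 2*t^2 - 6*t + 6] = 3*t^2 + 4*t - 6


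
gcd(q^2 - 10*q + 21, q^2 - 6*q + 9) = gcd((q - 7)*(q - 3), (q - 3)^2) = q - 3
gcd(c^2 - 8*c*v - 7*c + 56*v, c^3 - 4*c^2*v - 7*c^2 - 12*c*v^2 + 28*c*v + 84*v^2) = c - 7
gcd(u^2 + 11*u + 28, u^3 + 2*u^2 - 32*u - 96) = u + 4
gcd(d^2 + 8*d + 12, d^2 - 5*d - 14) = d + 2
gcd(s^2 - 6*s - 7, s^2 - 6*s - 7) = s^2 - 6*s - 7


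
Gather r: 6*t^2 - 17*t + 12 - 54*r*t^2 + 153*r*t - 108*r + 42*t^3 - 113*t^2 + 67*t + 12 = r*(-54*t^2 + 153*t - 108) + 42*t^3 - 107*t^2 + 50*t + 24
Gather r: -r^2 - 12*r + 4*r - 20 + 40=-r^2 - 8*r + 20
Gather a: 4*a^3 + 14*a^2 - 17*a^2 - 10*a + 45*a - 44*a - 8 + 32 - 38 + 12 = 4*a^3 - 3*a^2 - 9*a - 2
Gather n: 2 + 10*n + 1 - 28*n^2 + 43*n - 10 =-28*n^2 + 53*n - 7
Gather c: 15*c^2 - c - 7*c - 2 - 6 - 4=15*c^2 - 8*c - 12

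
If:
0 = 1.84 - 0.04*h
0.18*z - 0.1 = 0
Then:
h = 46.00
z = 0.56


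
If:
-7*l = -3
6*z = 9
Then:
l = 3/7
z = 3/2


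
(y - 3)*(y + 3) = y^2 - 9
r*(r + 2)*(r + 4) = r^3 + 6*r^2 + 8*r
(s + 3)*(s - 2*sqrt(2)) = s^2 - 2*sqrt(2)*s + 3*s - 6*sqrt(2)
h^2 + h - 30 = (h - 5)*(h + 6)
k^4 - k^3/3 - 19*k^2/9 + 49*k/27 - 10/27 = (k - 1)*(k - 2/3)*(k - 1/3)*(k + 5/3)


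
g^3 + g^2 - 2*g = g*(g - 1)*(g + 2)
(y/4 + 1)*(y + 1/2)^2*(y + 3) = y^4/4 + 2*y^3 + 77*y^2/16 + 55*y/16 + 3/4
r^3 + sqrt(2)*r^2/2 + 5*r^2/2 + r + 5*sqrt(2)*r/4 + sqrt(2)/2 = (r + 1/2)*(r + 2)*(r + sqrt(2)/2)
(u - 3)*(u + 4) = u^2 + u - 12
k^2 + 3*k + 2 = (k + 1)*(k + 2)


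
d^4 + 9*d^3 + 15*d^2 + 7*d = d*(d + 1)^2*(d + 7)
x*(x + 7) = x^2 + 7*x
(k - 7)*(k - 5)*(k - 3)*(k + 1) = k^4 - 14*k^3 + 56*k^2 - 34*k - 105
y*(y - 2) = y^2 - 2*y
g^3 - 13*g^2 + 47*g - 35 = (g - 7)*(g - 5)*(g - 1)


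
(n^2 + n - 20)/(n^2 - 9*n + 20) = (n + 5)/(n - 5)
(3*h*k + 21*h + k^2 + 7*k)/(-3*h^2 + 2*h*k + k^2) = (-k - 7)/(h - k)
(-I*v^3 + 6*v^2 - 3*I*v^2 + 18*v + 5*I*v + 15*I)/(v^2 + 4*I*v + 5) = (-I*v^2 + v*(1 - 3*I) + 3)/(v - I)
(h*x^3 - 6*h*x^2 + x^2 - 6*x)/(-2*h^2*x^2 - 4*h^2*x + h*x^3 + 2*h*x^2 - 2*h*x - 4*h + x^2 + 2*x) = x*(x - 6)/(-2*h*x - 4*h + x^2 + 2*x)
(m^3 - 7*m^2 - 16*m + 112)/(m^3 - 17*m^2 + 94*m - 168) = (m + 4)/(m - 6)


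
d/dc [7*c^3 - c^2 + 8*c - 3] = 21*c^2 - 2*c + 8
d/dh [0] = 0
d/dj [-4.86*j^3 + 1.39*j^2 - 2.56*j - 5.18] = -14.58*j^2 + 2.78*j - 2.56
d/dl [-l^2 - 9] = -2*l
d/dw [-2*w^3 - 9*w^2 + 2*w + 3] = -6*w^2 - 18*w + 2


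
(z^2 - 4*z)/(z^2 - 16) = z/(z + 4)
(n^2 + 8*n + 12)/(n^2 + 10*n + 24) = (n + 2)/(n + 4)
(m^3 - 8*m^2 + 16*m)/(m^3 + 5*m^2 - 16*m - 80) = m*(m - 4)/(m^2 + 9*m + 20)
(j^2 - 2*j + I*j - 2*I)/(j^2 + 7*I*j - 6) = (j - 2)/(j + 6*I)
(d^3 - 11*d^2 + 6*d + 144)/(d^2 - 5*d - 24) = d - 6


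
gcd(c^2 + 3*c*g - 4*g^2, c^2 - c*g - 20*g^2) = c + 4*g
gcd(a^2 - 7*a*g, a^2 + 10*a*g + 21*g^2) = 1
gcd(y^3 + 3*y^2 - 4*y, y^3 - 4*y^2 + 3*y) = y^2 - y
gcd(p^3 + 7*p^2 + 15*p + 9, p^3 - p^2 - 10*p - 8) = p + 1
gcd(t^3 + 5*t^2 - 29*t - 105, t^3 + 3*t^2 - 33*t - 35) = t^2 + 2*t - 35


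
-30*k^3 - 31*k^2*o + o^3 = (-6*k + o)*(k + o)*(5*k + o)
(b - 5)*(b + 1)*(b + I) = b^3 - 4*b^2 + I*b^2 - 5*b - 4*I*b - 5*I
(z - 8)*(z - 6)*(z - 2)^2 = z^4 - 18*z^3 + 108*z^2 - 248*z + 192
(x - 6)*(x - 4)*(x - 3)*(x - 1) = x^4 - 14*x^3 + 67*x^2 - 126*x + 72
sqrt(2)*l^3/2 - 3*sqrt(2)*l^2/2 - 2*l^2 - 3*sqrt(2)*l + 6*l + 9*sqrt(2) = (l - 3)*(l - 3*sqrt(2))*(sqrt(2)*l/2 + 1)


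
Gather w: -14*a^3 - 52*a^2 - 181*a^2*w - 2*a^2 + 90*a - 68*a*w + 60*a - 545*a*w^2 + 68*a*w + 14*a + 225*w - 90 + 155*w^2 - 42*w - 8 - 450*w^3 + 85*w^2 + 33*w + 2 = -14*a^3 - 54*a^2 + 164*a - 450*w^3 + w^2*(240 - 545*a) + w*(216 - 181*a^2) - 96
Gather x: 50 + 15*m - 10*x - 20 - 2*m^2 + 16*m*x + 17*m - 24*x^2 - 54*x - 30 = -2*m^2 + 32*m - 24*x^2 + x*(16*m - 64)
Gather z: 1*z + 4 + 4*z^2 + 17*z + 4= 4*z^2 + 18*z + 8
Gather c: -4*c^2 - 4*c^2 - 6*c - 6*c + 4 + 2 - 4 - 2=-8*c^2 - 12*c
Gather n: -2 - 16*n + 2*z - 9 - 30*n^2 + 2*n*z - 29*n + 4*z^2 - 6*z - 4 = -30*n^2 + n*(2*z - 45) + 4*z^2 - 4*z - 15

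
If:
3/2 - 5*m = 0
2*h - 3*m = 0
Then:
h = 9/20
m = 3/10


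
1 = 1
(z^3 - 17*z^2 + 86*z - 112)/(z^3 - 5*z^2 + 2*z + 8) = (z^2 - 15*z + 56)/(z^2 - 3*z - 4)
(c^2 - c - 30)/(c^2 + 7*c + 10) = (c - 6)/(c + 2)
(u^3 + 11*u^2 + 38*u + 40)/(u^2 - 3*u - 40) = (u^2 + 6*u + 8)/(u - 8)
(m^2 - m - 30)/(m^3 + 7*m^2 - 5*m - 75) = (m - 6)/(m^2 + 2*m - 15)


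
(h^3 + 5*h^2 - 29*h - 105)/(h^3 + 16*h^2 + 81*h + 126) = (h - 5)/(h + 6)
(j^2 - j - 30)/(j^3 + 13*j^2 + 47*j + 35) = (j - 6)/(j^2 + 8*j + 7)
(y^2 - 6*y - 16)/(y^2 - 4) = (y - 8)/(y - 2)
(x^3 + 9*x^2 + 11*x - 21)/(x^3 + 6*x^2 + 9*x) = (x^2 + 6*x - 7)/(x*(x + 3))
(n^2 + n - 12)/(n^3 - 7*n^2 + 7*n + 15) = (n + 4)/(n^2 - 4*n - 5)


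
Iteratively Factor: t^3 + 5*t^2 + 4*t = (t + 1)*(t^2 + 4*t) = t*(t + 1)*(t + 4)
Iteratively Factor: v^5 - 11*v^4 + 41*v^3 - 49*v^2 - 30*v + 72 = (v - 3)*(v^4 - 8*v^3 + 17*v^2 + 2*v - 24) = (v - 3)^2*(v^3 - 5*v^2 + 2*v + 8) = (v - 4)*(v - 3)^2*(v^2 - v - 2) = (v - 4)*(v - 3)^2*(v + 1)*(v - 2)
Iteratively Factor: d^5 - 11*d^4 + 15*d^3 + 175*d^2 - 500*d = (d)*(d^4 - 11*d^3 + 15*d^2 + 175*d - 500) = d*(d + 4)*(d^3 - 15*d^2 + 75*d - 125) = d*(d - 5)*(d + 4)*(d^2 - 10*d + 25) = d*(d - 5)^2*(d + 4)*(d - 5)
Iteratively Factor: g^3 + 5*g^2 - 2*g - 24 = (g + 3)*(g^2 + 2*g - 8) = (g + 3)*(g + 4)*(g - 2)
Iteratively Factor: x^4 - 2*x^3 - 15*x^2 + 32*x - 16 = (x - 4)*(x^3 + 2*x^2 - 7*x + 4) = (x - 4)*(x - 1)*(x^2 + 3*x - 4) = (x - 4)*(x - 1)*(x + 4)*(x - 1)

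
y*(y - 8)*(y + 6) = y^3 - 2*y^2 - 48*y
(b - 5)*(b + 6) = b^2 + b - 30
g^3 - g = g*(g - 1)*(g + 1)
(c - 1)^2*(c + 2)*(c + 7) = c^4 + 7*c^3 - 3*c^2 - 19*c + 14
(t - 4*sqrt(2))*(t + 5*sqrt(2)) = t^2 + sqrt(2)*t - 40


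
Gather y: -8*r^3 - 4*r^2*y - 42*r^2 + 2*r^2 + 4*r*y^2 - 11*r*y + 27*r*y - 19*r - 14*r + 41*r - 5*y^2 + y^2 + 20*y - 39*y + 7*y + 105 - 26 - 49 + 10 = -8*r^3 - 40*r^2 + 8*r + y^2*(4*r - 4) + y*(-4*r^2 + 16*r - 12) + 40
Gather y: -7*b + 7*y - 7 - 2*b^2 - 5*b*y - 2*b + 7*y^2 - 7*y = -2*b^2 - 5*b*y - 9*b + 7*y^2 - 7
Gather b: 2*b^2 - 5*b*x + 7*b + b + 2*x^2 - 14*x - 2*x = 2*b^2 + b*(8 - 5*x) + 2*x^2 - 16*x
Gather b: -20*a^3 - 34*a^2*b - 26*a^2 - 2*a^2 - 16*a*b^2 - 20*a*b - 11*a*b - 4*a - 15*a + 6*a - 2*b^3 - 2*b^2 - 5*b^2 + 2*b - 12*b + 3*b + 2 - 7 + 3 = -20*a^3 - 28*a^2 - 13*a - 2*b^3 + b^2*(-16*a - 7) + b*(-34*a^2 - 31*a - 7) - 2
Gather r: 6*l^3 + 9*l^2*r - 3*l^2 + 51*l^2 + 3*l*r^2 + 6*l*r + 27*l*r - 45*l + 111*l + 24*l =6*l^3 + 48*l^2 + 3*l*r^2 + 90*l + r*(9*l^2 + 33*l)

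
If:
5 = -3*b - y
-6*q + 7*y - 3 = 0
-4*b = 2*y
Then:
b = -5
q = 67/6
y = 10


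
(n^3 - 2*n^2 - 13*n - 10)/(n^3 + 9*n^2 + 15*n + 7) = (n^2 - 3*n - 10)/(n^2 + 8*n + 7)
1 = 1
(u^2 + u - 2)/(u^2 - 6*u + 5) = (u + 2)/(u - 5)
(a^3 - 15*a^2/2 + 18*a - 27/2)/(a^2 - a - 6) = (2*a^2 - 9*a + 9)/(2*(a + 2))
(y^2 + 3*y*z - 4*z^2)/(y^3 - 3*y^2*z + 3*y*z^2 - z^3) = (y + 4*z)/(y^2 - 2*y*z + z^2)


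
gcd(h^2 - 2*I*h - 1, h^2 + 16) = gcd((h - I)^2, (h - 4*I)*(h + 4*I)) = 1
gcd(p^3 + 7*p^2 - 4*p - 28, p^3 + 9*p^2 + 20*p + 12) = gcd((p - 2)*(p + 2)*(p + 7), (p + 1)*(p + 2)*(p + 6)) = p + 2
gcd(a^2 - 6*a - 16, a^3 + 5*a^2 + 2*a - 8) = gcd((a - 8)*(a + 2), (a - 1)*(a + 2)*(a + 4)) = a + 2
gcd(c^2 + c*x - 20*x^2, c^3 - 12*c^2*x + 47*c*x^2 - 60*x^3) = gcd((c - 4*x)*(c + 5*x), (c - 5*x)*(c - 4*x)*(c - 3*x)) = -c + 4*x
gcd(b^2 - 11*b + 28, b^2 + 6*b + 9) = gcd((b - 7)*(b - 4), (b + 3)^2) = 1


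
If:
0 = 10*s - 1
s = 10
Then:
No Solution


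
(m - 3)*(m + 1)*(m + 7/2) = m^3 + 3*m^2/2 - 10*m - 21/2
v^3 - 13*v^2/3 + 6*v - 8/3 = (v - 2)*(v - 4/3)*(v - 1)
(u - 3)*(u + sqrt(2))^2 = u^3 - 3*u^2 + 2*sqrt(2)*u^2 - 6*sqrt(2)*u + 2*u - 6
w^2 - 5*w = w*(w - 5)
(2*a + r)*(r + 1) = 2*a*r + 2*a + r^2 + r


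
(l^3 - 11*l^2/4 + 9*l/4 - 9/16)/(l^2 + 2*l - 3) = (16*l^3 - 44*l^2 + 36*l - 9)/(16*(l^2 + 2*l - 3))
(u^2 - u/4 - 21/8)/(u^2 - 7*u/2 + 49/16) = 2*(2*u + 3)/(4*u - 7)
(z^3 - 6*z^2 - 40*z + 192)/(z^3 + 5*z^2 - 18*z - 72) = (z - 8)/(z + 3)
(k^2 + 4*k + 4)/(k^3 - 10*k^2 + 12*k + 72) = (k + 2)/(k^2 - 12*k + 36)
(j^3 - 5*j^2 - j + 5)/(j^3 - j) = (j - 5)/j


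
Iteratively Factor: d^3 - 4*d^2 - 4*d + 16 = (d - 2)*(d^2 - 2*d - 8) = (d - 2)*(d + 2)*(d - 4)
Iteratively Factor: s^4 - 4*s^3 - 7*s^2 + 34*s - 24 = (s - 2)*(s^3 - 2*s^2 - 11*s + 12) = (s - 2)*(s - 1)*(s^2 - s - 12) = (s - 4)*(s - 2)*(s - 1)*(s + 3)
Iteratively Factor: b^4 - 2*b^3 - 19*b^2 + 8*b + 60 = (b - 5)*(b^3 + 3*b^2 - 4*b - 12) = (b - 5)*(b + 2)*(b^2 + b - 6) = (b - 5)*(b - 2)*(b + 2)*(b + 3)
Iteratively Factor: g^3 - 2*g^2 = (g - 2)*(g^2) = g*(g - 2)*(g)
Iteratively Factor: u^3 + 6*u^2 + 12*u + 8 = (u + 2)*(u^2 + 4*u + 4) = (u + 2)^2*(u + 2)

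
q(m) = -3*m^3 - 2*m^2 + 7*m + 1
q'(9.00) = -758.00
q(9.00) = -2285.00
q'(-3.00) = -62.00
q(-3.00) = 43.00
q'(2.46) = -57.30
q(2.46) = -38.54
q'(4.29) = -175.80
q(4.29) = -242.64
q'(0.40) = 3.96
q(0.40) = 3.29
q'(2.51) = -59.74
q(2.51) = -41.47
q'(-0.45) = 6.98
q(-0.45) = -2.28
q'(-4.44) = -152.66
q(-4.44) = 193.08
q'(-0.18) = 7.43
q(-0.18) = -0.31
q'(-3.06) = -65.03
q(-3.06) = 46.81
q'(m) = -9*m^2 - 4*m + 7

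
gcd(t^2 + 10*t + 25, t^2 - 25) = t + 5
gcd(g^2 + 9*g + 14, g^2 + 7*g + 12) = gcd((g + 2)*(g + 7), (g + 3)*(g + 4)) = 1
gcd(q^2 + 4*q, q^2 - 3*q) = q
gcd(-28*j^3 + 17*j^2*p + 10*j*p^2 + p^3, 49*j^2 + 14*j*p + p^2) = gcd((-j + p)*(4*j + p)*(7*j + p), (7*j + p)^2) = 7*j + p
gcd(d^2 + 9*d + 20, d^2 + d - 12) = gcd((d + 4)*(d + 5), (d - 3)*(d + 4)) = d + 4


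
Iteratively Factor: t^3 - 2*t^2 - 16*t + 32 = (t + 4)*(t^2 - 6*t + 8) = (t - 4)*(t + 4)*(t - 2)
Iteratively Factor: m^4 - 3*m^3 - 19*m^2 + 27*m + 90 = (m - 5)*(m^3 + 2*m^2 - 9*m - 18) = (m - 5)*(m + 3)*(m^2 - m - 6) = (m - 5)*(m + 2)*(m + 3)*(m - 3)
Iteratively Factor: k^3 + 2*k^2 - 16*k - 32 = (k + 4)*(k^2 - 2*k - 8) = (k + 2)*(k + 4)*(k - 4)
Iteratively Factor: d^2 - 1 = (d + 1)*(d - 1)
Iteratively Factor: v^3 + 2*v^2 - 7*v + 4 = (v + 4)*(v^2 - 2*v + 1) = (v - 1)*(v + 4)*(v - 1)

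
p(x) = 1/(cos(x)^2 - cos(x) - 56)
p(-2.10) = -0.02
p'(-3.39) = -0.00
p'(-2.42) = 0.00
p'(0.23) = 0.00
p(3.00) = -0.02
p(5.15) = -0.02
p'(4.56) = 0.00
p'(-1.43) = 0.00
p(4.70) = -0.02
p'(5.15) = 0.00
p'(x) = (2*sin(x)*cos(x) - sin(x))/(cos(x)^2 - cos(x) - 56)^2 = (2*cos(x) - 1)*sin(x)/(sin(x)^2 + cos(x) + 55)^2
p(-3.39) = -0.02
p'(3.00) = 0.00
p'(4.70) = 0.00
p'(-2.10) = 0.00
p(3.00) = -0.02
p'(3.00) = 0.00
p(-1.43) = -0.02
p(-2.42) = -0.02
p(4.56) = -0.02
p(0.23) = -0.02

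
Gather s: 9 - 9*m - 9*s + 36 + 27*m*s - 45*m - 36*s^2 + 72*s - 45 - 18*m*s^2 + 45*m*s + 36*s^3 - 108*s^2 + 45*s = -54*m + 36*s^3 + s^2*(-18*m - 144) + s*(72*m + 108)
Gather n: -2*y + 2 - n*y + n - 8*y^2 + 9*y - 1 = n*(1 - y) - 8*y^2 + 7*y + 1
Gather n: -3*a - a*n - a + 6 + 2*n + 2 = -4*a + n*(2 - a) + 8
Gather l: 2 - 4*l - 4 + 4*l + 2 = 0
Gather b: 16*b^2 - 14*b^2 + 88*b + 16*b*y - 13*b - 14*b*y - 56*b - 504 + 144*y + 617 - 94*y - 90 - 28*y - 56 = 2*b^2 + b*(2*y + 19) + 22*y - 33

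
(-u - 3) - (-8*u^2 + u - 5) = 8*u^2 - 2*u + 2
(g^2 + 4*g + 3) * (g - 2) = g^3 + 2*g^2 - 5*g - 6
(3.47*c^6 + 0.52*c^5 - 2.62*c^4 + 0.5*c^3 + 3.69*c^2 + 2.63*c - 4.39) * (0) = 0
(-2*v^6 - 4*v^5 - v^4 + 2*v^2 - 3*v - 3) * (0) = 0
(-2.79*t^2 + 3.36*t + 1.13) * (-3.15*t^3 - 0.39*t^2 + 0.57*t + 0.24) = 8.7885*t^5 - 9.4959*t^4 - 6.4602*t^3 + 0.8049*t^2 + 1.4505*t + 0.2712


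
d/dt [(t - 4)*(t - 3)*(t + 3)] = 3*t^2 - 8*t - 9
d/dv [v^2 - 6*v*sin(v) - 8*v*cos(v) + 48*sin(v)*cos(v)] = 8*v*sin(v) - 6*v*cos(v) + 2*v - 6*sin(v) - 8*cos(v) + 48*cos(2*v)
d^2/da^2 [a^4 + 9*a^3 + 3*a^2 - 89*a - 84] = 12*a^2 + 54*a + 6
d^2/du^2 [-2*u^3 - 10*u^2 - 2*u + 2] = -12*u - 20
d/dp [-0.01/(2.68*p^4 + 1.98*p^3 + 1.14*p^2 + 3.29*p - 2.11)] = (0.1072*p^3 + 0.0594*p^2 + 0.0228*p + 0.0329)/(2.68*p^4 + 1.98*p^3 + 1.14*p^2 + 3.29*p - 2.11)^2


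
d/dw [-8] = 0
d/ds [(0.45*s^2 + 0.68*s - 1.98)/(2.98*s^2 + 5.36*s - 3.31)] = (0.3856*s^2 + 8.8218*s + 8.362)/(8.8804*s^4 + 31.9456*s^3 + 9.00200000000001*s^2 - 35.4832*s + 10.9561)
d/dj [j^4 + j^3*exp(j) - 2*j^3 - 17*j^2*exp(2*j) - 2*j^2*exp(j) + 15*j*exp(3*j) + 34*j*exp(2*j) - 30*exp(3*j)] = j^3*exp(j) + 4*j^3 - 34*j^2*exp(2*j) + j^2*exp(j) - 6*j^2 + 45*j*exp(3*j) + 34*j*exp(2*j) - 4*j*exp(j) - 75*exp(3*j) + 34*exp(2*j)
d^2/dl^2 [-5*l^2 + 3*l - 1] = -10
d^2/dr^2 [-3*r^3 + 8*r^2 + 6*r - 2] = 16 - 18*r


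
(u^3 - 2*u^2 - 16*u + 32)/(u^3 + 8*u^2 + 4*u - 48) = (u - 4)/(u + 6)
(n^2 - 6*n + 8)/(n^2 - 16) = (n - 2)/(n + 4)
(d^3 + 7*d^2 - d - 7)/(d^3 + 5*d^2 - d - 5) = (d + 7)/(d + 5)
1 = 1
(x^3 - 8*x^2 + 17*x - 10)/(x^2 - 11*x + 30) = (x^2 - 3*x + 2)/(x - 6)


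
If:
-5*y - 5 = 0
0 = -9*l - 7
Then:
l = -7/9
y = -1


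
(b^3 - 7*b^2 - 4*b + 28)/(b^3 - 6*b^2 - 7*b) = (b^2 - 4)/(b*(b + 1))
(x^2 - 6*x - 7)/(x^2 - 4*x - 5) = (x - 7)/(x - 5)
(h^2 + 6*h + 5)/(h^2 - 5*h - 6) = (h + 5)/(h - 6)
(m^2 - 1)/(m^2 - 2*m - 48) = (1 - m^2)/(-m^2 + 2*m + 48)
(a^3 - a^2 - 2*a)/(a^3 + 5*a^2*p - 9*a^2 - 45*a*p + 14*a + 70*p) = a*(a + 1)/(a^2 + 5*a*p - 7*a - 35*p)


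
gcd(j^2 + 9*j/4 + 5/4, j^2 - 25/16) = j + 5/4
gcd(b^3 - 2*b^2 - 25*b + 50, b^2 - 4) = b - 2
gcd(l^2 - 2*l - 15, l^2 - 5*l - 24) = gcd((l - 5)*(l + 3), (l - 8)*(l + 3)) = l + 3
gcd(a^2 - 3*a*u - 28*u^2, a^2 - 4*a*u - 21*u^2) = -a + 7*u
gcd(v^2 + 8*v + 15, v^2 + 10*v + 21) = v + 3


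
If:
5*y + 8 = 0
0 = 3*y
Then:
No Solution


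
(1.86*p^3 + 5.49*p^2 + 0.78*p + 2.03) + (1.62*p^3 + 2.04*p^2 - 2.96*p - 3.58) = 3.48*p^3 + 7.53*p^2 - 2.18*p - 1.55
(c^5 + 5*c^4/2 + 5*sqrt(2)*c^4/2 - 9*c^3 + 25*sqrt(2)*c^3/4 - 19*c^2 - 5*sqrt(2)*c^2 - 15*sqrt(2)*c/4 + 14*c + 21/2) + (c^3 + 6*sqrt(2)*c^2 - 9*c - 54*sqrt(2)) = c^5 + 5*c^4/2 + 5*sqrt(2)*c^4/2 - 8*c^3 + 25*sqrt(2)*c^3/4 - 19*c^2 + sqrt(2)*c^2 - 15*sqrt(2)*c/4 + 5*c - 54*sqrt(2) + 21/2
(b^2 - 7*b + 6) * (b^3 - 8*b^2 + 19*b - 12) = b^5 - 15*b^4 + 81*b^3 - 193*b^2 + 198*b - 72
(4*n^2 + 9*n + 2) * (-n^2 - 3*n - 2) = -4*n^4 - 21*n^3 - 37*n^2 - 24*n - 4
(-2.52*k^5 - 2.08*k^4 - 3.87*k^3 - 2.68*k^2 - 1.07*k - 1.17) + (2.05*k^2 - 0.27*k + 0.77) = -2.52*k^5 - 2.08*k^4 - 3.87*k^3 - 0.63*k^2 - 1.34*k - 0.4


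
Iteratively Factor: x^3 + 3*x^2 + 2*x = (x + 2)*(x^2 + x) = (x + 1)*(x + 2)*(x)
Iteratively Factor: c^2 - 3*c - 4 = (c + 1)*(c - 4)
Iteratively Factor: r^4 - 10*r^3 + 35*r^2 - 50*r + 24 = (r - 4)*(r^3 - 6*r^2 + 11*r - 6) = (r - 4)*(r - 2)*(r^2 - 4*r + 3) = (r - 4)*(r - 2)*(r - 1)*(r - 3)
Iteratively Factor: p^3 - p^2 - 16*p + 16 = (p + 4)*(p^2 - 5*p + 4) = (p - 1)*(p + 4)*(p - 4)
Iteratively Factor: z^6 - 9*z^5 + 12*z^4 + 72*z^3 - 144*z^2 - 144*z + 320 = (z + 2)*(z^5 - 11*z^4 + 34*z^3 + 4*z^2 - 152*z + 160) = (z + 2)^2*(z^4 - 13*z^3 + 60*z^2 - 116*z + 80) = (z - 5)*(z + 2)^2*(z^3 - 8*z^2 + 20*z - 16) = (z - 5)*(z - 2)*(z + 2)^2*(z^2 - 6*z + 8) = (z - 5)*(z - 2)^2*(z + 2)^2*(z - 4)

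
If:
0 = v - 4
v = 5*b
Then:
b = 4/5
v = 4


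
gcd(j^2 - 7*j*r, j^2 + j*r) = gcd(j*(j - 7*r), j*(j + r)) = j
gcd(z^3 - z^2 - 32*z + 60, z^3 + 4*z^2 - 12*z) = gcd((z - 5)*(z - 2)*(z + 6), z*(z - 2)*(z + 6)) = z^2 + 4*z - 12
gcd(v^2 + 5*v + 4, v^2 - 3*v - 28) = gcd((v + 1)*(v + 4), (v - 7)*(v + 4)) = v + 4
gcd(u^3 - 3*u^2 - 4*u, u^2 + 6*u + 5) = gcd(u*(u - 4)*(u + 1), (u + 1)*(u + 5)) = u + 1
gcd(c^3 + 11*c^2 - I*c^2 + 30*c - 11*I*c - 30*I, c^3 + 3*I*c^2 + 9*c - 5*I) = c - I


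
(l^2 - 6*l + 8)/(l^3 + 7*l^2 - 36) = (l - 4)/(l^2 + 9*l + 18)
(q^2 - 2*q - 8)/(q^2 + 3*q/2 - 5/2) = 2*(q^2 - 2*q - 8)/(2*q^2 + 3*q - 5)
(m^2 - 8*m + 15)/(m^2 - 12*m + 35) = (m - 3)/(m - 7)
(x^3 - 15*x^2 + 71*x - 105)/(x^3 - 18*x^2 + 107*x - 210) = (x - 3)/(x - 6)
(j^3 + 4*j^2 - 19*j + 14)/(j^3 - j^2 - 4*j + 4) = (j + 7)/(j + 2)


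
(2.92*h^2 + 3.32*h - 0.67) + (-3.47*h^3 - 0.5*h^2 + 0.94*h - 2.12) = -3.47*h^3 + 2.42*h^2 + 4.26*h - 2.79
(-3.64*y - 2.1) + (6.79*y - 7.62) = 3.15*y - 9.72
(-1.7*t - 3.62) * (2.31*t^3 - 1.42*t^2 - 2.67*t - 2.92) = -3.927*t^4 - 5.9482*t^3 + 9.6794*t^2 + 14.6294*t + 10.5704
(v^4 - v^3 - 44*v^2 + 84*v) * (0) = 0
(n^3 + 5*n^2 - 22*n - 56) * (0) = 0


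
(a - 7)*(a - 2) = a^2 - 9*a + 14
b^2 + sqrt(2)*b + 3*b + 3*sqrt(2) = (b + 3)*(b + sqrt(2))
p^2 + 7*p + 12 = (p + 3)*(p + 4)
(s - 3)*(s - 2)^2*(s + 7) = s^4 - 33*s^2 + 100*s - 84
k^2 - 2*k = k*(k - 2)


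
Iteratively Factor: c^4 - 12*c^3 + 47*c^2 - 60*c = (c - 3)*(c^3 - 9*c^2 + 20*c) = (c - 4)*(c - 3)*(c^2 - 5*c) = c*(c - 4)*(c - 3)*(c - 5)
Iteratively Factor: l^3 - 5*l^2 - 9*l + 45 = (l + 3)*(l^2 - 8*l + 15) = (l - 3)*(l + 3)*(l - 5)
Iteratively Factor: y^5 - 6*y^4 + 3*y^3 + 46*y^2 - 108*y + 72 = (y + 3)*(y^4 - 9*y^3 + 30*y^2 - 44*y + 24) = (y - 3)*(y + 3)*(y^3 - 6*y^2 + 12*y - 8) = (y - 3)*(y - 2)*(y + 3)*(y^2 - 4*y + 4) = (y - 3)*(y - 2)^2*(y + 3)*(y - 2)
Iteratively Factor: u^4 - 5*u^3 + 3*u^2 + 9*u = (u + 1)*(u^3 - 6*u^2 + 9*u) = u*(u + 1)*(u^2 - 6*u + 9) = u*(u - 3)*(u + 1)*(u - 3)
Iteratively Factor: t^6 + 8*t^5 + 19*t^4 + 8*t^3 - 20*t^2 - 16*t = (t)*(t^5 + 8*t^4 + 19*t^3 + 8*t^2 - 20*t - 16) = t*(t - 1)*(t^4 + 9*t^3 + 28*t^2 + 36*t + 16) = t*(t - 1)*(t + 2)*(t^3 + 7*t^2 + 14*t + 8) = t*(t - 1)*(t + 2)^2*(t^2 + 5*t + 4) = t*(t - 1)*(t + 2)^2*(t + 4)*(t + 1)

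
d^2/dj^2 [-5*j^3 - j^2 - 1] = -30*j - 2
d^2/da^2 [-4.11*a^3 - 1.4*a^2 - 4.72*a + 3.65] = -24.66*a - 2.8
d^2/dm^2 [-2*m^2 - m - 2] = -4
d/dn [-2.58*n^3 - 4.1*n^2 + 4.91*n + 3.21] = -7.74*n^2 - 8.2*n + 4.91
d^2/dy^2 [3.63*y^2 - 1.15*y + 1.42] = 7.26000000000000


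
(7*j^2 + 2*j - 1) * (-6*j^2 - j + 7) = -42*j^4 - 19*j^3 + 53*j^2 + 15*j - 7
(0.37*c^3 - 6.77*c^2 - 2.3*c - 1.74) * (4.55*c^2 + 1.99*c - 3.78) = 1.6835*c^5 - 30.0672*c^4 - 25.3359*c^3 + 13.0966*c^2 + 5.2314*c + 6.5772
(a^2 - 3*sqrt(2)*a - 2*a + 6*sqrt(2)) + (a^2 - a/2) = 2*a^2 - 3*sqrt(2)*a - 5*a/2 + 6*sqrt(2)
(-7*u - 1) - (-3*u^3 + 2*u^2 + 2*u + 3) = 3*u^3 - 2*u^2 - 9*u - 4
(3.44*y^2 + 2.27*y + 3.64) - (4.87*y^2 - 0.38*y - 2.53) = -1.43*y^2 + 2.65*y + 6.17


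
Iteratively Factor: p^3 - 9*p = (p)*(p^2 - 9) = p*(p + 3)*(p - 3)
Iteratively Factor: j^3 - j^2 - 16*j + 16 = (j - 4)*(j^2 + 3*j - 4) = (j - 4)*(j - 1)*(j + 4)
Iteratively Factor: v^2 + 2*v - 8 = (v + 4)*(v - 2)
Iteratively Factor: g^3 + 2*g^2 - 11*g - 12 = (g + 4)*(g^2 - 2*g - 3) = (g + 1)*(g + 4)*(g - 3)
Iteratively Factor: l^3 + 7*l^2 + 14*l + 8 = (l + 1)*(l^2 + 6*l + 8) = (l + 1)*(l + 2)*(l + 4)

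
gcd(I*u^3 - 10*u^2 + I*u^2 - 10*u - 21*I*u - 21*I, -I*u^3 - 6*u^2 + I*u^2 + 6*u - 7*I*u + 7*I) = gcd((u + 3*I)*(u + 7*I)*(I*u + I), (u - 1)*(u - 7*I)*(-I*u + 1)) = 1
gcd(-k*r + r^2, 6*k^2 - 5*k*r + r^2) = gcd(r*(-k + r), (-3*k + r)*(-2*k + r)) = 1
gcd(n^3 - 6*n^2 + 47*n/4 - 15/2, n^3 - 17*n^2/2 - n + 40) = n - 5/2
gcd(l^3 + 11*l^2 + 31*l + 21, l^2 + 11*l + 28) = l + 7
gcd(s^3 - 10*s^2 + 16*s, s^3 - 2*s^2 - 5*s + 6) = 1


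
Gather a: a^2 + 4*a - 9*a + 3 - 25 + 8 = a^2 - 5*a - 14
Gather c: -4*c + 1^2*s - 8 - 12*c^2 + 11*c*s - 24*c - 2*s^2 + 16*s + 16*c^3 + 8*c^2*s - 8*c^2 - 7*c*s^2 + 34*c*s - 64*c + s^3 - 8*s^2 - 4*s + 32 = 16*c^3 + c^2*(8*s - 20) + c*(-7*s^2 + 45*s - 92) + s^3 - 10*s^2 + 13*s + 24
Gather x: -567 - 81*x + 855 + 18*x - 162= 126 - 63*x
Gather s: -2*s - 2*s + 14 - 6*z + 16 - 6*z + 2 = -4*s - 12*z + 32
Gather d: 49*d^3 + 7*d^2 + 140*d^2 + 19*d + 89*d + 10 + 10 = 49*d^3 + 147*d^2 + 108*d + 20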